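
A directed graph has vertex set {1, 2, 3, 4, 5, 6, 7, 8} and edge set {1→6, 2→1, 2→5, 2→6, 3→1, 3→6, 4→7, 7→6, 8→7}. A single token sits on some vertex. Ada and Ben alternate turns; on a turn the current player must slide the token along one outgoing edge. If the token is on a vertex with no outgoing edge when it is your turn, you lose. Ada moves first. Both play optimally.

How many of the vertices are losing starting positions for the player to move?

4

Work bottom-up. With no move the player to move loses. Otherwise the position is W if at least one move leads to an L position for the opponent, and L if every move leads to a W.
Every edge goes from a vertex to one that appears earlier in the order 6, 5, 1, 7, 8, 2, 4, 3, so processing vertices in that order labels each vertex after all of its successors.
6: no outgoing edge → L
5: no outgoing edge → L
1: W (go to 6, an L position)
7: W (go to 6, an L position)
8: L (sole option 7(W) is W)
2: W (go to 5, an L position)
4: L (sole option 7(W) is W)
3: W (go to 6, an L position)
The L vertices are 4, 5, 6, 8; that is 4 in all.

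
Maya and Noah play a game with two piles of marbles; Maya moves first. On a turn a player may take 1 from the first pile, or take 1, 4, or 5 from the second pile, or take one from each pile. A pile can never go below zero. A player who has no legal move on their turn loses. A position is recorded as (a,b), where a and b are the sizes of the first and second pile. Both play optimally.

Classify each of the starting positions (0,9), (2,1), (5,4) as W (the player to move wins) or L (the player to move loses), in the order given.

(0,9): W, (2,1): W, (5,4): L

Work bottom-up. With no move the player to move loses. Otherwise the position is W if at least one move leads to an L position for the opponent, and L if every move leads to a W.
No move ever increases a pile, so every position that can arise here has a ≤ 5 and b ≤ 9; it is enough to label the cells with 0 ≤ a ≤ 5 and 0 ≤ b ≤ 9.
Every move lowers a or b (never raises either), so fill the grid row by row in increasing a, and left to right within a row: each cell's successors are then already labelled.
      b=0  b=1  b=2  b=3  b=4  b=5  b=6  b=7  b=8  b=9
a=0:    L    W    L    W    W    W    W    W    L    W
a=1:    W    W    W    W    L    W    L    W    W    W
a=2:    L    W    L    W    W    W    W    W    L    W
a=3:    W    W    W    W    L    W    L    W    W    W
a=4:    L    W    L    W    W    W    W    W    L    W
a=5:    W    W    W    W    L    W    L    W    W    W
Cells with no legal move (terminal, hence L): (0,0).
The remaining L cells, each justified by listing all of its moves:
(0,2): L (sole option (0,1)(W) is W)
(0,8): L (options (0,7)(W), (0,4)(W), (0,3)(W) are all W)
(1,4): L (options (0,4)(W), (1,3)(W), (1,0)(W), (0,3)(W) are all W)
(1,6): L (options (0,6)(W), (1,5)(W), (1,2)(W), (1,1)(W), (0,5)(W) are all W)
(2,0): L (sole option (1,0)(W) is W)
(2,2): L (options (1,2)(W), (2,1)(W), (1,1)(W) are all W)
(2,8): L (options (1,8)(W), (2,7)(W), (2,4)(W), (2,3)(W), (1,7)(W) are all W)
(3,4): L (options (2,4)(W), (3,3)(W), (3,0)(W), (2,3)(W) are all W)
(3,6): L (options (2,6)(W), (3,5)(W), (3,2)(W), (3,1)(W), (2,5)(W) are all W)
(4,0): L (sole option (3,0)(W) is W)
(4,2): L (options (3,2)(W), (4,1)(W), (3,1)(W) are all W)
(4,8): L (options (3,8)(W), (4,7)(W), (4,4)(W), (4,3)(W), (3,7)(W) are all W)
(5,4): L (options (4,4)(W), (5,3)(W), (5,0)(W), (4,3)(W) are all W)
(5,6): L (options (4,6)(W), (5,5)(W), (5,2)(W), (5,1)(W), (4,5)(W) are all W)
Every other cell has at least one move into one of the L cells above, so it is W.
(0,9): the move to (0,8) reaches an L cell, so W
(2,1): the move to (2,0) reaches an L cell, so W
(5,4): one of the L cells justified above, so L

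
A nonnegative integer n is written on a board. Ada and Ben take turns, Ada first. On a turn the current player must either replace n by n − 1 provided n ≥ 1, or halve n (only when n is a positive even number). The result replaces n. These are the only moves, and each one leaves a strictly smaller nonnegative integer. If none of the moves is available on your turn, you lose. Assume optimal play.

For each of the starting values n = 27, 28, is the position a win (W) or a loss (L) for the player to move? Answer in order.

Classify positions by backward induction: terminal positions (no move available) are L. From any other position, the mover wins iff some move reaches an L.
n=0: no move → L
n=1: reaches L-position 0 → W
n=2: only reaches 1(W), which is W → L
n=3: reaches L-position 2 → W
n=4: reaches L-position 2 → W
n=5: only reaches 4(W), which is W → L
n=6: reaches L-position 5 → W
n=7: only reaches 6(W), which is W → L
n=8: reaches L-position 7 → W
n=9: only reaches 8(W), which is W → L
n=10: reaches L-position 5 → W
n=11: only reaches 10(W), which is W → L
n=12: reaches L-position 11 → W
n=13: only reaches 12(W), which is W → L
n=14: reaches L-position 7 → W
n=15: only reaches 14(W), which is W → L
n=16: reaches L-position 15 → W
n=17: only reaches 16(W), which is W → L
n=18: reaches L-position 9 → W
n=19: only reaches 18(W), which is W → L
n=20: reaches L-position 19 → W
n=21: only reaches 20(W), which is W → L
n=22: reaches L-position 11 → W
n=23: only reaches 22(W), which is W → L
n=24: reaches L-position 23 → W
n=25: only reaches 24(W), which is W → L
n=26: reaches L-position 13 → W
n=27: only reaches 26(W), which is W → L
n=28: reaches L-position 27 → W

27: L, 28: W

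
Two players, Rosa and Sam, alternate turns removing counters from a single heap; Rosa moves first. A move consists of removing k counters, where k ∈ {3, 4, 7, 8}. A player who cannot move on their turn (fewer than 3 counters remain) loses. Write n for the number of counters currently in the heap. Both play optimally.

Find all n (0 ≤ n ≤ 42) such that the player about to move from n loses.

0, 1, 2, 11, 12, 13, 22, 23, 24, 33, 34, 35

Work bottom-up. With no move the player to move loses. Otherwise the position is W if at least one move leads to an L position for the opponent, and L if every move leads to a W.
n=0: no move → L
n=1: no move → L
n=2: no move → L
n=3: reaches L-position 0 → W
n=4: reaches L-position 1 → W
n=5: reaches L-position 2 → W
n=6: reaches L-position 2 → W
n=7: reaches L-position 0 → W
n=8: reaches L-position 1 → W
n=9: reaches L-position 2 → W
n=10: reaches L-position 2 → W
n=11: only reaches 8(W), 7(W), 4(W), 3(W), all W → L
n=12: only reaches 9(W), 8(W), 5(W), 4(W), all W → L
n=13: only reaches 10(W), 9(W), 6(W), 5(W), all W → L
n=14: reaches L-position 11 → W
n=15: reaches L-position 12 → W
n=16: reaches L-position 13 → W
n=17: reaches L-position 13 → W
n=18: reaches L-position 11 → W
n=19: reaches L-position 12 → W
n=20: reaches L-position 13 → W
n=21: reaches L-position 13 → W
n=22: only reaches 19(W), 18(W), 15(W), 14(W), all W → L
n=23: only reaches 20(W), 19(W), 16(W), 15(W), all W → L
n=24: only reaches 21(W), 20(W), 17(W), 16(W), all W → L
n=25: reaches L-position 22 → W
n=26: reaches L-position 23 → W
n=27: reaches L-position 24 → W
n=28: reaches L-position 24 → W
n=29: reaches L-position 22 → W
n=30: reaches L-position 23 → W
n=31: reaches L-position 24 → W
n=32: reaches L-position 24 → W
n=33: only reaches 30(W), 29(W), 26(W), 25(W), all W → L
n=34: only reaches 31(W), 30(W), 27(W), 26(W), all W → L
n=35: only reaches 32(W), 31(W), 28(W), 27(W), all W → L
n=36: reaches L-position 33 → W
n=37: reaches L-position 34 → W
n=38: reaches L-position 35 → W
n=39: reaches L-position 35 → W
n=40: reaches L-position 33 → W
n=41: reaches L-position 34 → W
n=42: reaches L-position 35 → W
The losing starting values of n are exactly the entries labelled L in this table (12 of them).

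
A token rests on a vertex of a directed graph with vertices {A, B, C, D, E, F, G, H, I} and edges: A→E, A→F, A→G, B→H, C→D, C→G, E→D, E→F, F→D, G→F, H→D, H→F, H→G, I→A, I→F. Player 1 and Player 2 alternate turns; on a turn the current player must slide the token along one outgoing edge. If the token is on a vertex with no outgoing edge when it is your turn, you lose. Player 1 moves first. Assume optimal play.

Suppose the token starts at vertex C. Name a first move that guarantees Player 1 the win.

Move to G.

Positions with no move are L. A position that does have a move is losing for the player to move precisely when every available move leads to a winning position for the opponent. Fill in the labels:
Every edge goes from a vertex to one that appears earlier in the order D, F, G, E, H, A, C, B, I, so processing vertices in that order labels each vertex after all of its successors.
D: no outgoing edge → L
F: →D(L), so W
G: →F(W) only, which is W, so L
E: →D(L), so W
H: →G(L), so W
A: →G(L), so W
C: →G(L), so W
B: →H(W) only, which is W, so L
I: →A(W), F(W) — all W, so L
From C, the L positions reachable in one move are: G, D. Any move reaching one of these is winning.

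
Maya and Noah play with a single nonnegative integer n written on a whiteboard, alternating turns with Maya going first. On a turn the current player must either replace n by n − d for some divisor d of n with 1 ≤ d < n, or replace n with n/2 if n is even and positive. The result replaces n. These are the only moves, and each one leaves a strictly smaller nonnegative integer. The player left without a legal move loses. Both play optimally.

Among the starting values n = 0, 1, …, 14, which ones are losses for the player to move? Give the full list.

0, 1, 3, 5, 7, 9, 11, 13

Build the W/L table. Terminal = L. A non-terminal position is W if it has a move to some L; otherwise it is L.
n=0: no move → L
n=1: no move → L
n=2: can move to 1, which is L ⇒ W
n=3: the only move is to 2(W), a W ⇒ L
n=4: can move to 3, which is L ⇒ W
n=5: the only move is to 4(W), a W ⇒ L
n=6: can move to 3, which is L ⇒ W
n=7: the only move is to 6(W), a W ⇒ L
n=8: can move to 7, which is L ⇒ W
n=9: moves to 6(W), 8(W); every one is W ⇒ L
n=10: can move to 5, which is L ⇒ W
n=11: the only move is to 10(W), a W ⇒ L
n=12: can move to 9, which is L ⇒ W
n=13: the only move is to 12(W), a W ⇒ L
n=14: can move to 7, which is L ⇒ W
The losing starting values of n are exactly the entries labelled L in this table (8 of them).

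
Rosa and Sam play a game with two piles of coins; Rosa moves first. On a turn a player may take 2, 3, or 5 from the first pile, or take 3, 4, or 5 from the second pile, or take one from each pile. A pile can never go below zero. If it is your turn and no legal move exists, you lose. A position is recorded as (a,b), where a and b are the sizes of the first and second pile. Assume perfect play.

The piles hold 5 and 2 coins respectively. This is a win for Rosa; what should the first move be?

Move to (0,2).

Compute win/loss labels from the base case upward. A position with no move is L. Any other position is W if it can reach an L in one move, else L.
No move ever increases a pile, so every position that can arise here has a ≤ 5 and b ≤ 2; it is enough to label the cells with 0 ≤ a ≤ 5 and 0 ≤ b ≤ 2.
Every move lowers a or b (never raises either), so fill the grid row by row in increasing a, and left to right within a row: each cell's successors are then already labelled.
      b=0  b=1  b=2
a=0:    L    L    L
a=1:    L    W    W
a=2:    W    W    W
a=3:    W    W    W
a=4:    W    L    L
a=5:    W    W    W
Cells with no legal move (terminal, hence L): (0,0), (0,1), (0,2), (1,0).
The remaining L cells, each justified by listing all of its moves:
(4,1): L (options (2,1)(W), (1,1)(W), (3,0)(W) are all W)
(4,2): L (options (2,2)(W), (1,2)(W), (3,1)(W) are all W)
Every other cell has at least one move into one of the L cells above, so it is W.
From (5,2), the L positions reachable in one move are: (0,2), (4,1). Any move reaching one of these is winning.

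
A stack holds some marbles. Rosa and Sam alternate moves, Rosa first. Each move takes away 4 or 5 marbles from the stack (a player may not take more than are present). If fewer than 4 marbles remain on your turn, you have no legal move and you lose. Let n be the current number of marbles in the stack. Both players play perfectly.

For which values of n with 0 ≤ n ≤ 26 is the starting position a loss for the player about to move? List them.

Use the standard recursion: the mover loses at a terminal position; elsewhere, the mover wins exactly when some move hands the opponent an L position.
n=0: no move → L
n=1: no move → L
n=2: no move → L
n=3: no move → L
n=4: →0(L), so W
n=5: →1(L), so W
n=6: →2(L), so W
n=7: →3(L), so W
n=8: →3(L), so W
n=9: →5(W), 4(W) — all W, so L
n=10: →6(W), 5(W) — all W, so L
n=11: →7(W), 6(W) — all W, so L
n=12: →8(W), 7(W) — all W, so L
n=13: →9(L), so W
n=14: →10(L), so W
n=15: →11(L), so W
n=16: →12(L), so W
n=17: →12(L), so W
n=18: →14(W), 13(W) — all W, so L
n=19: →15(W), 14(W) — all W, so L
n=20: →16(W), 15(W) — all W, so L
n=21: →17(W), 16(W) — all W, so L
n=22: →18(L), so W
n=23: →19(L), so W
n=24: →20(L), so W
n=25: →21(L), so W
n=26: →21(L), so W
The losing starting values of n are exactly the entries labelled L in this table (12 of them).

0, 1, 2, 3, 9, 10, 11, 12, 18, 19, 20, 21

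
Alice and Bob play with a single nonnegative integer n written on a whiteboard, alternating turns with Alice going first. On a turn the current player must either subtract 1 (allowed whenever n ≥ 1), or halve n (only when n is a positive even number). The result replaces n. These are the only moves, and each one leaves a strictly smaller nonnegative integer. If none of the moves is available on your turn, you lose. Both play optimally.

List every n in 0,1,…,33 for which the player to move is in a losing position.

0, 2, 5, 7, 9, 11, 13, 15, 17, 19, 21, 23, 25, 27, 29, 31, 33

Work bottom-up. With no move the player to move loses. Otherwise the position is W if at least one move leads to an L position for the opponent, and L if every move leads to a W.
n=0: no move → L
n=1: →0(L), so W
n=2: →1(W) only, which is W, so L
n=3: →2(L), so W
n=4: →2(L), so W
n=5: →4(W) only, which is W, so L
n=6: →5(L), so W
n=7: →6(W) only, which is W, so L
n=8: →7(L), so W
n=9: →8(W) only, which is W, so L
n=10: →5(L), so W
n=11: →10(W) only, which is W, so L
n=12: →11(L), so W
n=13: →12(W) only, which is W, so L
n=14: →7(L), so W
n=15: →14(W) only, which is W, so L
n=16: →15(L), so W
n=17: →16(W) only, which is W, so L
n=18: →9(L), so W
n=19: →18(W) only, which is W, so L
n=20: →19(L), so W
n=21: →20(W) only, which is W, so L
n=22: →11(L), so W
n=23: →22(W) only, which is W, so L
n=24: →23(L), so W
n=25: →24(W) only, which is W, so L
n=26: →13(L), so W
n=27: →26(W) only, which is W, so L
n=28: →27(L), so W
n=29: →28(W) only, which is W, so L
n=30: →15(L), so W
n=31: →30(W) only, which is W, so L
n=32: →31(L), so W
n=33: →32(W) only, which is W, so L
The losing starting values of n are exactly the entries labelled L in this table (17 of them).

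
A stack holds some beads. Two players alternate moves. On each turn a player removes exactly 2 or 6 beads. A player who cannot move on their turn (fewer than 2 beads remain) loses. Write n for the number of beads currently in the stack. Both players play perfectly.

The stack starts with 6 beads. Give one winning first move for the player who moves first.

Compute win/loss labels from the base case upward. A position with no move is L. Any other position is W if it can reach an L in one move, else L.
n=0: no move → L
n=1: no move → L
n=2: →0(L), so W
n=3: →1(L), so W
n=4: →2(W) only, which is W, so L
n=5: →3(W) only, which is W, so L
n=6: →4(L), so W
From 6, the L positions reachable in one move are: 4, 0. Any move reaching one of these is winning.

Remove 2, leaving 4.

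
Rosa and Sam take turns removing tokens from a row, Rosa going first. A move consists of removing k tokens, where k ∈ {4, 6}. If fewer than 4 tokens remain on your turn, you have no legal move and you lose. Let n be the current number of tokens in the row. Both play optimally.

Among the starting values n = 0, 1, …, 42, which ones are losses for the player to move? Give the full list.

Work bottom-up. With no move the player to move loses. Otherwise the position is W if at least one move leads to an L position for the opponent, and L if every move leads to a W.
n=0: no move → L
n=1: no move → L
n=2: no move → L
n=3: no move → L
n=4: can move to 0, which is L ⇒ W
n=5: can move to 1, which is L ⇒ W
n=6: can move to 2, which is L ⇒ W
n=7: can move to 3, which is L ⇒ W
n=8: can move to 2, which is L ⇒ W
n=9: can move to 3, which is L ⇒ W
n=10: moves to 6(W), 4(W); every one is W ⇒ L
n=11: moves to 7(W), 5(W); every one is W ⇒ L
n=12: moves to 8(W), 6(W); every one is W ⇒ L
n=13: moves to 9(W), 7(W); every one is W ⇒ L
n=14: can move to 10, which is L ⇒ W
n=15: can move to 11, which is L ⇒ W
n=16: can move to 12, which is L ⇒ W
n=17: can move to 13, which is L ⇒ W
n=18: can move to 12, which is L ⇒ W
n=19: can move to 13, which is L ⇒ W
n=20: moves to 16(W), 14(W); every one is W ⇒ L
n=21: moves to 17(W), 15(W); every one is W ⇒ L
n=22: moves to 18(W), 16(W); every one is W ⇒ L
n=23: moves to 19(W), 17(W); every one is W ⇒ L
n=24: can move to 20, which is L ⇒ W
n=25: can move to 21, which is L ⇒ W
n=26: can move to 22, which is L ⇒ W
n=27: can move to 23, which is L ⇒ W
n=28: can move to 22, which is L ⇒ W
n=29: can move to 23, which is L ⇒ W
n=30: moves to 26(W), 24(W); every one is W ⇒ L
n=31: moves to 27(W), 25(W); every one is W ⇒ L
n=32: moves to 28(W), 26(W); every one is W ⇒ L
n=33: moves to 29(W), 27(W); every one is W ⇒ L
n=34: can move to 30, which is L ⇒ W
n=35: can move to 31, which is L ⇒ W
n=36: can move to 32, which is L ⇒ W
n=37: can move to 33, which is L ⇒ W
n=38: can move to 32, which is L ⇒ W
n=39: can move to 33, which is L ⇒ W
n=40: moves to 36(W), 34(W); every one is W ⇒ L
n=41: moves to 37(W), 35(W); every one is W ⇒ L
n=42: moves to 38(W), 36(W); every one is W ⇒ L
Reading off the rows marked L gives the requested list; there are 19 such values of n.

0, 1, 2, 3, 10, 11, 12, 13, 20, 21, 22, 23, 30, 31, 32, 33, 40, 41, 42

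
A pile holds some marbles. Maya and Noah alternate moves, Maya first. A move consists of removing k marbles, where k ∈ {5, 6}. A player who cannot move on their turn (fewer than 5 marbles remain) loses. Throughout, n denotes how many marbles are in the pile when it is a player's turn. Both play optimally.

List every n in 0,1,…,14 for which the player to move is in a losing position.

Positions with no move are L. A position that does have a move is losing for the player to move precisely when every available move leads to a winning position for the opponent. Fill in the labels:
n=0: no move → L
n=1: no move → L
n=2: no move → L
n=3: no move → L
n=4: no move → L
n=5: can move to 0, which is L ⇒ W
n=6: can move to 1, which is L ⇒ W
n=7: can move to 2, which is L ⇒ W
n=8: can move to 3, which is L ⇒ W
n=9: can move to 4, which is L ⇒ W
n=10: can move to 4, which is L ⇒ W
n=11: moves to 6(W), 5(W); every one is W ⇒ L
n=12: moves to 7(W), 6(W); every one is W ⇒ L
n=13: moves to 8(W), 7(W); every one is W ⇒ L
n=14: moves to 9(W), 8(W); every one is W ⇒ L
Reading off the rows marked L gives the requested list; there are 9 such values of n.

0, 1, 2, 3, 4, 11, 12, 13, 14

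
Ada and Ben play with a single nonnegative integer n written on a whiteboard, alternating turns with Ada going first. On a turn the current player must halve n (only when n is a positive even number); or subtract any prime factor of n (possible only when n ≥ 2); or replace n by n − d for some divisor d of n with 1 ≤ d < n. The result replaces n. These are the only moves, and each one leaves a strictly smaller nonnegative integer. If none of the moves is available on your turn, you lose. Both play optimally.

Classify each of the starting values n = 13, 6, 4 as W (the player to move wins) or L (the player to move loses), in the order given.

Build the W/L table. Terminal = L. A non-terminal position is W if it has a move to some L; otherwise it is L.
n=0: no move → L
n=1: no move → L
n=2: reaches L-position 0 → W
n=3: reaches L-position 0 → W
n=4: only reaches 2(W), 3(W), all W → L
n=5: reaches L-position 0 → W
n=6: reaches L-position 4 → W
n=7: reaches L-position 0 → W
n=8: reaches L-position 4 → W
n=9: only reaches 6(W), 8(W), all W → L
n=10: reaches L-position 9 → W
n=11: reaches L-position 0 → W
n=12: reaches L-position 9 → W
n=13: reaches L-position 0 → W

13: W, 6: W, 4: L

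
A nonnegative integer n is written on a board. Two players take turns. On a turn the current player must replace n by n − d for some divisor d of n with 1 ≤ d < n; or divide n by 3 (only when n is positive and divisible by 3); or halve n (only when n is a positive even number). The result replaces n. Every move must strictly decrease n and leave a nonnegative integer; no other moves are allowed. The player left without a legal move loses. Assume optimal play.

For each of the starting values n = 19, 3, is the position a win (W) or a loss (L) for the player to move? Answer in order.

19: L, 3: W

Work bottom-up. With no move the player to move loses. Otherwise the position is W if at least one move leads to an L position for the opponent, and L if every move leads to a W.
n=0: no move → L
n=1: no move → L
n=2: reaches L-position 1 → W
n=3: reaches L-position 1 → W
n=4: only reaches 2(W), 3(W), all W → L
n=5: reaches L-position 4 → W
n=6: reaches L-position 4 → W
n=7: only reaches 6(W), which is W → L
n=8: reaches L-position 4 → W
n=9: only reaches 3(W), 6(W), 8(W), all W → L
n=10: reaches L-position 9 → W
n=11: only reaches 10(W), which is W → L
n=12: reaches L-position 4 → W
n=13: only reaches 12(W), which is W → L
n=14: reaches L-position 7 → W
n=15: only reaches 5(W), 10(W), 12(W), 14(W), all W → L
n=16: reaches L-position 15 → W
n=17: only reaches 16(W), which is W → L
n=18: reaches L-position 9 → W
n=19: only reaches 18(W), which is W → L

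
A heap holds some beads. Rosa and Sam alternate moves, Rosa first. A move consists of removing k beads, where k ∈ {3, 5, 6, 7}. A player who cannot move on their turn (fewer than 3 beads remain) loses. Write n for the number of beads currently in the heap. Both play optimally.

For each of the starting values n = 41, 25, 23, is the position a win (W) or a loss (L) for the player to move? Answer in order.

41: L, 25: W, 23: W

Positions with no move are L. A position that does have a move is losing for the player to move precisely when every available move leads to a winning position for the opponent. Fill in the labels:
n=0: no move → L
n=1: no move → L
n=2: no move → L
n=3: W (go to 0, an L position)
n=4: W (go to 1, an L position)
n=5: W (go to 2, an L position)
n=6: W (go to 1, an L position)
n=7: W (go to 2, an L position)
n=8: W (go to 2, an L position)
n=9: W (go to 2, an L position)
n=10: L (options 7(W), 5(W), 4(W), 3(W) are all W)
n=11: L (options 8(W), 6(W), 5(W), 4(W) are all W)
n=12: L (options 9(W), 7(W), 6(W), 5(W) are all W)
n=13: W (go to 10, an L position)
n=14: W (go to 11, an L position)
n=15: W (go to 12, an L position)
n=16: W (go to 11, an L position)
n=17: W (go to 12, an L position)
n=18: W (go to 12, an L position)
n=19: W (go to 12, an L position)
n=20: L (options 17(W), 15(W), 14(W), 13(W) are all W)
n=21: L (options 18(W), 16(W), 15(W), 14(W) are all W)
n=22: L (options 19(W), 17(W), 16(W), 15(W) are all W)
n=23: W (go to 20, an L position)
n=24: W (go to 21, an L position)
n=25: W (go to 22, an L position)
n=26: W (go to 21, an L position)
n=27: W (go to 22, an L position)
n=28: W (go to 22, an L position)
n=29: W (go to 22, an L position)
n=30: L (options 27(W), 25(W), 24(W), 23(W) are all W)
n=31: L (options 28(W), 26(W), 25(W), 24(W) are all W)
n=32: L (options 29(W), 27(W), 26(W), 25(W) are all W)
n=33: W (go to 30, an L position)
n=34: W (go to 31, an L position)
n=35: W (go to 32, an L position)
n=36: W (go to 31, an L position)
n=37: W (go to 32, an L position)
n=38: W (go to 32, an L position)
n=39: W (go to 32, an L position)
n=40: L (options 37(W), 35(W), 34(W), 33(W) are all W)
n=41: L (options 38(W), 36(W), 35(W), 34(W) are all W)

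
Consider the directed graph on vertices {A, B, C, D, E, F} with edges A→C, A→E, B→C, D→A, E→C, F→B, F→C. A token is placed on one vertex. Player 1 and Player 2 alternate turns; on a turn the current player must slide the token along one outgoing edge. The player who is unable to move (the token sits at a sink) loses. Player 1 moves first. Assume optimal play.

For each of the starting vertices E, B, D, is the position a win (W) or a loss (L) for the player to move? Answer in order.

E: W, B: W, D: L

Label each position W (a win for the player to move) or L (a loss). A position with no legal move is L; any other position is W exactly when some move reaches an L, and L when every move reaches a W.
Every edge goes from a vertex to one that appears earlier in the order C, B, F, E, A, D, so processing vertices in that order labels each vertex after all of its successors.
C: no outgoing edge → L
B: can move to C, which is L ⇒ W
F: can move to C, which is L ⇒ W
E: can move to C, which is L ⇒ W
A: can move to C, which is L ⇒ W
D: the only move is to A(W), a W ⇒ L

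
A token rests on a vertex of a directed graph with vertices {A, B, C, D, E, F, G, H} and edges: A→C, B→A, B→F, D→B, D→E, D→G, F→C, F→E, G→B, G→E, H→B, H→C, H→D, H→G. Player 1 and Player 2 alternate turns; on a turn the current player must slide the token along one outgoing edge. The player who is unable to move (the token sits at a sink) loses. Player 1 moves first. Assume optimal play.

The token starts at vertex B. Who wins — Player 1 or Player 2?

Use the standard recursion: the mover loses at a terminal position; elsewhere, the mover wins exactly when some move hands the opponent an L position.
Every edge goes from a vertex to one that appears earlier in the order E, C, F, A, B, G, D, H, so processing vertices in that order labels each vertex after all of its successors.
E: no outgoing edge → L
C: no outgoing edge → L
F: W (go to C, an L position)
A: W (go to C, an L position)
B: L (options A(W), F(W) are all W)
G: W (go to B, an L position)
D: W (go to B, an L position)
H: W (go to B, an L position)
Every move from B reaches a W position, so the mover loses.

Player 2 wins.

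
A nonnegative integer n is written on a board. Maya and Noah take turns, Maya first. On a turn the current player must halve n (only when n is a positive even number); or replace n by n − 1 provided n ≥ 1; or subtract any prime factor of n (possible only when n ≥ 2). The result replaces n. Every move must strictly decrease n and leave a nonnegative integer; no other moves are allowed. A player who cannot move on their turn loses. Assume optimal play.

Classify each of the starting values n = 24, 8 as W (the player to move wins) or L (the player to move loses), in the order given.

24: L, 8: W

Positions with no move are L. A position that does have a move is losing for the player to move precisely when every available move leads to a winning position for the opponent. Fill in the labels:
n=0: no move → L
n=1: reaches L-position 0 → W
n=2: reaches L-position 0 → W
n=3: reaches L-position 0 → W
n=4: only reaches 2(W), 3(W), all W → L
n=5: reaches L-position 0 → W
n=6: reaches L-position 4 → W
n=7: reaches L-position 0 → W
n=8: reaches L-position 4 → W
n=9: only reaches 6(W), 8(W), all W → L
n=10: reaches L-position 9 → W
n=11: reaches L-position 0 → W
n=12: reaches L-position 9 → W
n=13: reaches L-position 0 → W
n=14: only reaches 7(W), 12(W), 13(W), all W → L
n=15: reaches L-position 14 → W
n=16: reaches L-position 14 → W
n=17: reaches L-position 0 → W
n=18: reaches L-position 9 → W
n=19: reaches L-position 0 → W
n=20: only reaches 10(W), 15(W), 18(W), 19(W), all W → L
n=21: reaches L-position 14 → W
n=22: reaches L-position 20 → W
n=23: reaches L-position 0 → W
n=24: only reaches 12(W), 21(W), 22(W), 23(W), all W → L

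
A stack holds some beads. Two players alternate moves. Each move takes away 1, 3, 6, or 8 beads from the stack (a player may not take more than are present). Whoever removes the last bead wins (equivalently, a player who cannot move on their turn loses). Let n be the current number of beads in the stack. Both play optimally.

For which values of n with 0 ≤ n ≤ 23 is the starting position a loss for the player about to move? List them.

0, 2, 4, 9, 11, 13, 18, 20, 22

Positions with no move are L. A position that does have a move is losing for the player to move precisely when every available move leads to a winning position for the opponent. Fill in the labels:
n=0: no move → L
n=1: reaches L-position 0 → W
n=2: only reaches 1(W), which is W → L
n=3: reaches L-position 2 → W
n=4: only reaches 3(W), 1(W), all W → L
n=5: reaches L-position 4 → W
n=6: reaches L-position 0 → W
n=7: reaches L-position 4 → W
n=8: reaches L-position 2 → W
n=9: only reaches 8(W), 6(W), 3(W), 1(W), all W → L
n=10: reaches L-position 9 → W
n=11: only reaches 10(W), 8(W), 5(W), 3(W), all W → L
n=12: reaches L-position 11 → W
n=13: only reaches 12(W), 10(W), 7(W), 5(W), all W → L
n=14: reaches L-position 13 → W
n=15: reaches L-position 9 → W
n=16: reaches L-position 13 → W
n=17: reaches L-position 11 → W
n=18: only reaches 17(W), 15(W), 12(W), 10(W), all W → L
n=19: reaches L-position 18 → W
n=20: only reaches 19(W), 17(W), 14(W), 12(W), all W → L
n=21: reaches L-position 20 → W
n=22: only reaches 21(W), 19(W), 16(W), 14(W), all W → L
n=23: reaches L-position 22 → W
The losing starting values of n are exactly the entries labelled L in this table (9 of them).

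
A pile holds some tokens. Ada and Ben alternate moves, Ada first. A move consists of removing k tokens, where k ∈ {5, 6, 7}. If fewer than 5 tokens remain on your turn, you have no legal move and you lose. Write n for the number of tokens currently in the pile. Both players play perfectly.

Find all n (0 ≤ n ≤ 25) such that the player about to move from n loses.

0, 1, 2, 3, 4, 12, 13, 14, 15, 16, 24, 25

Compute win/loss labels from the base case upward. A position with no move is L. Any other position is W if it can reach an L in one move, else L.
n=0: no move → L
n=1: no move → L
n=2: no move → L
n=3: no move → L
n=4: no move → L
n=5: reaches L-position 0 → W
n=6: reaches L-position 1 → W
n=7: reaches L-position 2 → W
n=8: reaches L-position 3 → W
n=9: reaches L-position 4 → W
n=10: reaches L-position 4 → W
n=11: reaches L-position 4 → W
n=12: only reaches 7(W), 6(W), 5(W), all W → L
n=13: only reaches 8(W), 7(W), 6(W), all W → L
n=14: only reaches 9(W), 8(W), 7(W), all W → L
n=15: only reaches 10(W), 9(W), 8(W), all W → L
n=16: only reaches 11(W), 10(W), 9(W), all W → L
n=17: reaches L-position 12 → W
n=18: reaches L-position 13 → W
n=19: reaches L-position 14 → W
n=20: reaches L-position 15 → W
n=21: reaches L-position 16 → W
n=22: reaches L-position 16 → W
n=23: reaches L-position 16 → W
n=24: only reaches 19(W), 18(W), 17(W), all W → L
n=25: only reaches 20(W), 19(W), 18(W), all W → L
Reading off the rows marked L gives the requested list; there are 12 such values of n.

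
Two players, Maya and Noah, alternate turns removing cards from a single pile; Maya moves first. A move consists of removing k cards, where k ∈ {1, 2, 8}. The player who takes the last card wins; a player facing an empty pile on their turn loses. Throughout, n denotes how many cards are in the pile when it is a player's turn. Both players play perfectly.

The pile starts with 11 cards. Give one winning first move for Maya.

Work bottom-up. With no move the player to move loses. Otherwise the position is W if at least one move leads to an L position for the opponent, and L if every move leads to a W.
n=0: no move → L
n=1: W (go to 0, an L position)
n=2: W (go to 0, an L position)
n=3: L (options 2(W), 1(W) are all W)
n=4: W (go to 3, an L position)
n=5: W (go to 3, an L position)
n=6: L (options 5(W), 4(W) are all W)
n=7: W (go to 6, an L position)
n=8: W (go to 6, an L position)
n=9: L (options 8(W), 7(W), 1(W) are all W)
n=10: W (go to 9, an L position)
n=11: W (go to 9, an L position)
From 11, the L positions reachable in one move are: 9, 3. Any move reaching one of these is winning.

Remove 2, leaving 9.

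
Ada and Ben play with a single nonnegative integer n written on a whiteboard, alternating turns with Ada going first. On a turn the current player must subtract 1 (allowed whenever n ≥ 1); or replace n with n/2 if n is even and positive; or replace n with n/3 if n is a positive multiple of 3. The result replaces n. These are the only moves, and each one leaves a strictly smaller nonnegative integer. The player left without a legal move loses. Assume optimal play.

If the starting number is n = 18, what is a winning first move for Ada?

Move to 9.

Classify positions by backward induction: terminal positions (no move available) are L. From any other position, the mover wins iff some move reaches an L.
n=0: no move → L
n=1: →0(L), so W
n=2: →1(W) only, which is W, so L
n=3: →2(L), so W
n=4: →2(L), so W
n=5: →4(W) only, which is W, so L
n=6: →2(L), so W
n=7: →6(W) only, which is W, so L
n=8: →7(L), so W
n=9: →3(W), 8(W) — all W, so L
n=10: →5(L), so W
n=11: →10(W) only, which is W, so L
n=12: →11(L), so W
n=13: →12(W) only, which is W, so L
n=14: →7(L), so W
n=15: →5(L), so W
n=16: →8(W), 15(W) — all W, so L
n=17: →16(L), so W
n=18: →9(L), so W
From 18, the L positions reachable in one move are: 9.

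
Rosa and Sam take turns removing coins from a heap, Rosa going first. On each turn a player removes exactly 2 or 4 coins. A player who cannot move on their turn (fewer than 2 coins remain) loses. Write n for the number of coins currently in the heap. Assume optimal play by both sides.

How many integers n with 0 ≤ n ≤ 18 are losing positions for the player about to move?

Use the standard recursion: the mover loses at a terminal position; elsewhere, the mover wins exactly when some move hands the opponent an L position.
n=0: no move → L
n=1: no move → L
n=2: can move to 0, which is L ⇒ W
n=3: can move to 1, which is L ⇒ W
n=4: can move to 0, which is L ⇒ W
n=5: can move to 1, which is L ⇒ W
n=6: moves to 4(W), 2(W); every one is W ⇒ L
n=7: moves to 5(W), 3(W); every one is W ⇒ L
n=8: can move to 6, which is L ⇒ W
n=9: can move to 7, which is L ⇒ W
n=10: can move to 6, which is L ⇒ W
n=11: can move to 7, which is L ⇒ W
n=12: moves to 10(W), 8(W); every one is W ⇒ L
n=13: moves to 11(W), 9(W); every one is W ⇒ L
n=14: can move to 12, which is L ⇒ W
n=15: can move to 13, which is L ⇒ W
n=16: can move to 12, which is L ⇒ W
n=17: can move to 13, which is L ⇒ W
n=18: moves to 16(W), 14(W); every one is W ⇒ L
L entries with 0 ≤ n ≤ 18: n = 0, 1, 6, 7, 12, 13, 18; that makes 7.

7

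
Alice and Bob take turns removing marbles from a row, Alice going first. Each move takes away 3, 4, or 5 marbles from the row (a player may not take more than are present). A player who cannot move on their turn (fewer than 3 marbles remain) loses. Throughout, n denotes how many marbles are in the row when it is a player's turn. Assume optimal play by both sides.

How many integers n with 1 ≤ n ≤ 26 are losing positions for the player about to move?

Build the W/L table. Terminal = L. A non-terminal position is W if it has a move to some L; otherwise it is L.
n=0: no move → L
n=1: no move → L
n=2: no move → L
n=3: reaches L-position 0 → W
n=4: reaches L-position 1 → W
n=5: reaches L-position 2 → W
n=6: reaches L-position 2 → W
n=7: reaches L-position 2 → W
n=8: only reaches 5(W), 4(W), 3(W), all W → L
n=9: only reaches 6(W), 5(W), 4(W), all W → L
n=10: only reaches 7(W), 6(W), 5(W), all W → L
n=11: reaches L-position 8 → W
n=12: reaches L-position 9 → W
n=13: reaches L-position 10 → W
n=14: reaches L-position 10 → W
n=15: reaches L-position 10 → W
n=16: only reaches 13(W), 12(W), 11(W), all W → L
n=17: only reaches 14(W), 13(W), 12(W), all W → L
n=18: only reaches 15(W), 14(W), 13(W), all W → L
n=19: reaches L-position 16 → W
n=20: reaches L-position 17 → W
n=21: reaches L-position 18 → W
n=22: reaches L-position 18 → W
n=23: reaches L-position 18 → W
n=24: only reaches 21(W), 20(W), 19(W), all W → L
n=25: only reaches 22(W), 21(W), 20(W), all W → L
n=26: only reaches 23(W), 22(W), 21(W), all W → L
L entries with 1 ≤ n ≤ 26 (n=0 is outside the asked range and is not counted): n = 1, 2, 8, 9, 10, 16, 17, 18, 24, 25, 26; that makes 11.

11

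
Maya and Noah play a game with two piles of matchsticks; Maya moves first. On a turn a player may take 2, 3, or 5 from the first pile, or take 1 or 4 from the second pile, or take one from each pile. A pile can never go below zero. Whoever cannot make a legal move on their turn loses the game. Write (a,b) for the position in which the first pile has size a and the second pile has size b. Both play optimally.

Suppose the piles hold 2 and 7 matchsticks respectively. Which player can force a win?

Maya wins.

Positions with no move are L. A position that does have a move is losing for the player to move precisely when every available move leads to a winning position for the opponent. Fill in the labels:
No move ever increases a pile, so every position that can arise here has a ≤ 2 and b ≤ 7; it is enough to label the cells with 0 ≤ a ≤ 2 and 0 ≤ b ≤ 7.
Every move lowers a or b (never raises either), so fill the grid row by row in increasing a, and left to right within a row: each cell's successors are then already labelled.
      b=0  b=1  b=2  b=3  b=4  b=5  b=6  b=7
a=0:    L    W    L    W    W    L    W    L
a=1:    L    W    L    W    W    L    W    L
a=2:    W    W    W    W    L    W    W    W
Cells with no legal move (terminal, hence L): (0,0), (1,0).
The remaining L cells, each justified by listing all of its moves:
(0,2): →(0,1)(W) only, which is W, so L
(0,5): →(0,4)(W), (0,1)(W) — all W, so L
(0,7): →(0,6)(W), (0,3)(W) — all W, so L
(1,2): →(1,1)(W), (0,1)(W) — all W, so L
(1,5): →(1,4)(W), (1,1)(W), (0,4)(W) — all W, so L
(1,7): →(1,6)(W), (1,3)(W), (0,6)(W) — all W, so L
(2,4): →(0,4)(W), (2,3)(W), (2,0)(W), (1,3)(W) — all W, so L
Every other cell has at least one move into one of the L cells above, so it is W.
The starting position (2,7) is W: Maya should move to (0,7), handing over an L position.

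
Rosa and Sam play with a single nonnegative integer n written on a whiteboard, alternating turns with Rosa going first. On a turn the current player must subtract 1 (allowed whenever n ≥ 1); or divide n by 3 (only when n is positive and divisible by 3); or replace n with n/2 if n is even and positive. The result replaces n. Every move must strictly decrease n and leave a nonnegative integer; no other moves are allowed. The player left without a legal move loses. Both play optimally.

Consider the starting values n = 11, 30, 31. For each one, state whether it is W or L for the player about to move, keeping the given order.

Use the standard recursion: the mover loses at a terminal position; elsewhere, the mover wins exactly when some move hands the opponent an L position.
n=0: no move → L
n=1: →0(L), so W
n=2: →1(W) only, which is W, so L
n=3: →2(L), so W
n=4: →2(L), so W
n=5: →4(W) only, which is W, so L
n=6: →2(L), so W
n=7: →6(W) only, which is W, so L
n=8: →7(L), so W
n=9: →3(W), 8(W) — all W, so L
n=10: →5(L), so W
n=11: →10(W) only, which is W, so L
n=12: →11(L), so W
n=13: →12(W) only, which is W, so L
n=14: →7(L), so W
n=15: →5(L), so W
n=16: →8(W), 15(W) — all W, so L
n=17: →16(L), so W
n=18: →9(L), so W
n=19: →18(W) only, which is W, so L
n=20: →19(L), so W
n=21: →7(L), so W
n=22: →11(L), so W
n=23: →22(W) only, which is W, so L
n=24: →23(L), so W
n=25: →24(W) only, which is W, so L
n=26: →13(L), so W
n=27: →9(L), so W
n=28: →14(W), 27(W) — all W, so L
n=29: →28(L), so W
n=30: →10(W), 15(W), 29(W) — all W, so L
n=31: →30(L), so W

11: L, 30: L, 31: W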